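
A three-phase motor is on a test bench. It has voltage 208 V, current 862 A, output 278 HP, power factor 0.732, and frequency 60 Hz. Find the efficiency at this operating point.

91.2 %

P_out = 278 × 746 = 207388 W
P_in = √3·V_L·I_L·cosφ = 1.732 × 208 × 862 × 0.732 = 227316 W
η = P_out / P_in = 207388 / 227316 = 0.912 = 91.2%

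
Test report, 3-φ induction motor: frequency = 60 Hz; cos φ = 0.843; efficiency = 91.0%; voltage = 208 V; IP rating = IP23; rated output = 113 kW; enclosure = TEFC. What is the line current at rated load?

P_out = 113 kW = 113000 W
P_in = P_out / η = 113000 / 0.910 = 124176 W
I_L = P_in / (√3·V_L·cosφ) = 124176 / (1.732 × 208 × 0.843) = 409 A

409 A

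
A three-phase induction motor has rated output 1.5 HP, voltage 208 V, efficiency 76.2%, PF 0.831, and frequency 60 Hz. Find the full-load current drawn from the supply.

4.91 A

P_out = 1.5 × 746 = 1119 W
P_in = P_out / η = 1119 / 0.762 = 1469 W
I_L = P_in / (√3·V_L·cosφ) = 1469 / (1.732 × 208 × 0.831) = 4.91 A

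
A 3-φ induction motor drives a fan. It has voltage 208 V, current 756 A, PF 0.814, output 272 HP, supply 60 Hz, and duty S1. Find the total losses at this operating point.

P_in = √3·V·I·cosφ = 1.732×208×756×0.814 = 221696 W
P_out = 272×746 = 202912 W
Losses = P_in − P_out = 221696 − 202912 = 18784 W

18800 W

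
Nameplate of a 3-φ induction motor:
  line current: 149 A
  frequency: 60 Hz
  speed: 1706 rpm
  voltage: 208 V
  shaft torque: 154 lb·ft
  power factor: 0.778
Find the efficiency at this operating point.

89.3 %

τ = 154 lb·ft × 1.356 = 208.8 N·m
ω = 2π × 1706/60 = 178.7 rad/s; P_out = τω = 208.8 × 178.7 = 37313 W
P_in = √3·V_L·I_L·cosφ = 1.732 × 208 × 149 × 0.778 = 41762 W
η = P_out / P_in = 37313 / 41762 = 0.893 = 89.3%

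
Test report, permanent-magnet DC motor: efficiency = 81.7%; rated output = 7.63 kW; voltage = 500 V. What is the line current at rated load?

18.7 A

P_out = 7.63 kW = 7630 W
P_in = P_out / η = 7630 / 0.817 = 9339 W
I = P_in / V = 9339 / 500 = 18.7 A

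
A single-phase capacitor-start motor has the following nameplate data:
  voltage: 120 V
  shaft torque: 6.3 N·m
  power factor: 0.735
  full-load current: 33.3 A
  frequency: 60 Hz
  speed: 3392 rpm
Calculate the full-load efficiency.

ω = 2π × 3392/60 = 355.2 rad/s; P_out = τω = 6.3 × 355.2 = 2238 W
P_in = V·I·cosφ = 120 × 33.3 × 0.735 = 2937 W
η = P_out / P_in = 2238 / 2937 = 0.762 = 76.2%

76.2 %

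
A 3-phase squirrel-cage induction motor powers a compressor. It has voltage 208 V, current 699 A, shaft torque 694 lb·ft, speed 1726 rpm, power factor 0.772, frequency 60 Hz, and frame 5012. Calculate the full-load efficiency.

τ = 694 lb·ft × 1.356 = 941.1 N·m
ω = 2π × 1726/60 = 180.7 rad/s; P_out = τω = 941.1 × 180.7 = 170057 W
P_in = √3·V_L·I_L·cosφ = 1.732 × 208 × 699 × 0.772 = 194404 W
η = P_out / P_in = 170057 / 194404 = 0.875 = 87.5%

87.5 %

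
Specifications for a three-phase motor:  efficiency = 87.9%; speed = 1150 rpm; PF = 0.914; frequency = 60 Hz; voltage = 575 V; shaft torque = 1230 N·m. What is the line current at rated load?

185 A

ω = 2π×1150/60 = 120.4 rad/s; P_out = τω = 1230 × 120.4 = 148092 W
P_in = P_out / η = 148092 / 0.879 = 168478 W
I_L = P_in / (√3·V_L·cosφ) = 168478 / (1.732 × 575 × 0.914) = 185 A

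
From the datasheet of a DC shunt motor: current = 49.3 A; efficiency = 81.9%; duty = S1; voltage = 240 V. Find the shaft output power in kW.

P_in = V·I = 240 × 49.3 = 11832 W
P_out = η·P_in = 0.819 × 11832 = 9690 W

9.69 kW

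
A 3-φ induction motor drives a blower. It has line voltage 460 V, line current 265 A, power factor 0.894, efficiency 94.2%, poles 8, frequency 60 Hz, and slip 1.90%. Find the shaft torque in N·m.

1920 N·m

P_in = √3·V·I·cosφ = 1.732 × 460 × 265 × 0.894 = 188751 W
P_out = η·P_in = 0.942 × 188751 = 177803 W
n_s = 120×60/8 = 900 rpm; n = 900×(1−0.019) = 883 rpm
ω = 2π×883/60 = 92.47 rad/s
τ = P_out/ω = 177803/92.47 = 1920 N·m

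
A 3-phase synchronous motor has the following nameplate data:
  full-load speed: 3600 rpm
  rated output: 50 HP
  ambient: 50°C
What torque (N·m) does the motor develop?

98.9 N·m

P_out = 50 × 746 = 37300 W
ω = 2π × 3600/60 = 377 rad/s
τ = P_out/ω = 37300/377 = 98.9 N·m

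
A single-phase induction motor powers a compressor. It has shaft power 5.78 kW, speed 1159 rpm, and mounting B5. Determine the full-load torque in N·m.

ω = 2π × 1159/60 = 121.4 rad/s
τ = P/ω = 5780/121.4 = 47.6 N·m

47.6 N·m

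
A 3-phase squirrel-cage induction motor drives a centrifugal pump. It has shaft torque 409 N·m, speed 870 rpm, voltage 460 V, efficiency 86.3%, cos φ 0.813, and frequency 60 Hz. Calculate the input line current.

66.7 A

ω = 2π×870/60 = 91.11 rad/s; P_out = τω = 409 × 91.11 = 37264 W
P_in = P_out / η = 37264 / 0.863 = 43180 W
I_L = P_in / (√3·V_L·cosφ) = 43180 / (1.732 × 460 × 0.813) = 66.7 A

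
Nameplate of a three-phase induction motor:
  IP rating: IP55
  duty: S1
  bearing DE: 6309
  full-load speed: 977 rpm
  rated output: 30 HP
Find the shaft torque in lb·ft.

161 lb·ft

P_out = 30 × 746 = 22380 W
ω = 2π × 977/60 = 102.3 rad/s
τ = P_out/ω = 22380/102.3 = 218.8 N·m
In lb·ft: 218.8/1.356 = 161 lb·ft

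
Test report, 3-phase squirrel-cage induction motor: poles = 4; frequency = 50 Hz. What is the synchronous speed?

1500 rpm

n_s = 120f/p = 120×50/4 = 1500 rpm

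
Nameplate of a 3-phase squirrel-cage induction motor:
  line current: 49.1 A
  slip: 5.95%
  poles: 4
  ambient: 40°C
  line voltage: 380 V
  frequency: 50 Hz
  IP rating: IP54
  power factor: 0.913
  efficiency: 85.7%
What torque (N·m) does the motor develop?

P_in = √3·V·I·cosφ = 1.732 × 380 × 49.1 × 0.913 = 29504 W
P_out = η·P_in = 0.857 × 29504 = 25285 W
n_s = 120×50/4 = 1500 rpm; n = 1500×(1−0.0595) = 1411 rpm
ω = 2π×1411/60 = 147.8 rad/s
τ = P_out/ω = 25285/147.8 = 171 N·m

171 N·m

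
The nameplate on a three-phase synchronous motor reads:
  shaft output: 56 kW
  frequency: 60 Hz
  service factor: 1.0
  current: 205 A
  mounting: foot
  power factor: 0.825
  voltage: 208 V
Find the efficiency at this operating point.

91.9 %

P_out = 56 kW = 56000 W
P_in = √3·V_L·I_L·cosφ = 1.732 × 208 × 205 × 0.825 = 60928 W
η = P_out / P_in = 56000 / 60928 = 0.919 = 91.9%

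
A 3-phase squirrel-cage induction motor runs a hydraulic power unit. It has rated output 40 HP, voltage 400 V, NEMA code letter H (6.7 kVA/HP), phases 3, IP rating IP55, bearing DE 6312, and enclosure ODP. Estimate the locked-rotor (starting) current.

387 A

S_LR = 6.7 × 40 = 268 kVA
I_LR = S_LR/(√3·V_L) = 268000/(1.732×400) = 387 A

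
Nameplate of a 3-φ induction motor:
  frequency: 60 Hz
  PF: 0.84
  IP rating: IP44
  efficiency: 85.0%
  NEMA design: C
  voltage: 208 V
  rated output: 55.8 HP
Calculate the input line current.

P_out = 55.8 × 746 = 41627 W
P_in = P_out / η = 41627 / 0.850 = 48973 W
I_L = P_in / (√3·V_L·cosφ) = 48973 / (1.732 × 208 × 0.84) = 162 A

162 A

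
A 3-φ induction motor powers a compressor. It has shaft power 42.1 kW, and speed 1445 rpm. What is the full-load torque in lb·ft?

205 lb·ft

ω = 2π × 1445/60 = 151.3 rad/s
τ = P/ω = 42100/151.3 = 278.3 N·m
In lb·ft: 278.3/1.356 = 205 lb·ft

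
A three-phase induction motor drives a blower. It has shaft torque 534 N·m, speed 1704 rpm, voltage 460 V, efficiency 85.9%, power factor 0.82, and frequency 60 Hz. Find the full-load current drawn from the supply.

170 A

ω = 2π×1704/60 = 178.4 rad/s; P_out = τω = 534 × 178.4 = 95266 W
P_in = P_out / η = 95266 / 0.859 = 110903 W
I_L = P_in / (√3·V_L·cosφ) = 110903 / (1.732 × 460 × 0.82) = 170 A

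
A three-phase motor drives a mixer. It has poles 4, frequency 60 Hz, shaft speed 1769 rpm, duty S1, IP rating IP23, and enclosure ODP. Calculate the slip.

n_s = 120f/p = 120×60/4 = 1800 rpm
s = (n_s − n)/n_s = (1800 − 1769)/1800 = 0.0172

1.72 %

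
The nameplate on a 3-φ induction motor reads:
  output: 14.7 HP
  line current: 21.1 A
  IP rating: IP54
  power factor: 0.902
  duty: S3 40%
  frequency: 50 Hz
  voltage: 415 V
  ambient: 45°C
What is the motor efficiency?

P_out = 14.7 × 746 = 10966 W
P_in = √3·V_L·I_L·cosφ = 1.732 × 415 × 21.1 × 0.902 = 13680 W
η = P_out / P_in = 10966 / 13680 = 0.802 = 80.2%

80.2 %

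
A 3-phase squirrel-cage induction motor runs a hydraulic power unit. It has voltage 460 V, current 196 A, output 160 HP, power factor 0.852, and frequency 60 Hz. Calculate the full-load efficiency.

P_out = 160 × 746 = 119360 W
P_in = √3·V_L·I_L·cosφ = 1.732 × 460 × 196 × 0.852 = 133046 W
η = P_out / P_in = 119360 / 133046 = 0.897 = 89.7%

89.7 %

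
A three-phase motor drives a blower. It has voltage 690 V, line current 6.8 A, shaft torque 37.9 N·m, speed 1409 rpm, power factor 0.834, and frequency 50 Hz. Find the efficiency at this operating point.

82.5 %

ω = 2π × 1409/60 = 147.6 rad/s; P_out = τω = 37.9 × 147.6 = 5594 W
P_in = √3·V_L·I_L·cosφ = 1.732 × 690 × 6.8 × 0.834 = 6778 W
η = P_out / P_in = 5594 / 6778 = 0.825 = 82.5%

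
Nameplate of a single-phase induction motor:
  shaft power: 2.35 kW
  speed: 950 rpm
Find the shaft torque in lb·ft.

ω = 2π × 950/60 = 99.48 rad/s
τ = P/ω = 2350/99.48 = 23.62 N·m
In lb·ft: 23.62/1.356 = 17.4 lb·ft

17.4 lb·ft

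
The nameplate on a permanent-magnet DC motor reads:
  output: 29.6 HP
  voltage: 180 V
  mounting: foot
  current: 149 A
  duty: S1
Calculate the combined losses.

P_in = V·I = 180×149 = 26820 W
P_out = 29.6×746 = 22082 W
Losses = P_in − P_out = 26820 − 22082 = 4738 W

4740 W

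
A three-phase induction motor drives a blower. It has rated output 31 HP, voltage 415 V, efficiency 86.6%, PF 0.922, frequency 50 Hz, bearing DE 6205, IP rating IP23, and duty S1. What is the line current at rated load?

P_out = 31 × 746 = 23126 W
P_in = P_out / η = 23126 / 0.866 = 26704 W
I_L = P_in / (√3·V_L·cosφ) = 26704 / (1.732 × 415 × 0.922) = 40.3 A

40.3 A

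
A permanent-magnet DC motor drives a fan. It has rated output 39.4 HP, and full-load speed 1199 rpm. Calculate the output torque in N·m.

234 N·m

P_out = 39.4 × 746 = 29392 W
ω = 2π × 1199/60 = 125.6 rad/s
τ = P_out/ω = 29392/125.6 = 234 N·m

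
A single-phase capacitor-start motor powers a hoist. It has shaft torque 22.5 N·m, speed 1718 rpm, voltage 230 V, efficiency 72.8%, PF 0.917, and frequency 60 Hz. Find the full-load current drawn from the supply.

26.4 A

ω = 2π×1718/60 = 179.9 rad/s; P_out = τω = 22.5 × 179.9 = 4048 W
P_in = P_out / η = 4048 / 0.728 = 5560 W
I = P_in / (V·cosφ) = 5560 / (230 × 0.917) = 26.4 A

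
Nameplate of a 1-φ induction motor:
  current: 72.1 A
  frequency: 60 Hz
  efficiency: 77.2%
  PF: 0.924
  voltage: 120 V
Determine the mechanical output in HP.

8.27 HP

P_in = V·I·cosφ = 120 × 72.1 × 0.924 = 7994 W
P_out = η·P_in = 0.772 × 7994 = 6171 W
= 6171/746 = 8.27 HP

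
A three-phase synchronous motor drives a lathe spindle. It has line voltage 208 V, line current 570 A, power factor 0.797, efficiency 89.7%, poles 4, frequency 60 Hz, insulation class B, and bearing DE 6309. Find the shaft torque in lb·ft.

P_in = √3·V·I·cosφ = 1.732 × 208 × 570 × 0.797 = 163661 W
P_out = η·P_in = 0.897 × 163661 = 146804 W
n = n_s = 120×60/4 = 1800 rpm (synchronous)
ω = 2π×1800/60 = 188.5 rad/s
τ = P_out/ω = 146804/188.5 = 778.8 N·m
In lb·ft: 778.8/1.356 = 574 lb·ft

574 lb·ft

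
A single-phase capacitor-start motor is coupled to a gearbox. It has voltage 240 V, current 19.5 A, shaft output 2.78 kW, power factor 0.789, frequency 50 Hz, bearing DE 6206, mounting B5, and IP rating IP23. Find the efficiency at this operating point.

75.3 %

P_out = 2.78 kW = 2780 W
P_in = V·I·cosφ = 240 × 19.5 × 0.789 = 3693 W
η = P_out / P_in = 2780 / 3693 = 0.753 = 75.3%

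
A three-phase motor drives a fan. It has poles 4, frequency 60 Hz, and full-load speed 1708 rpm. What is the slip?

5.11 %

n_s = 120f/p = 120×60/4 = 1800 rpm
s = (n_s − n)/n_s = (1800 − 1708)/1800 = 0.0511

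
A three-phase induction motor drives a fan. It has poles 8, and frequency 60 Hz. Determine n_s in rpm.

900 rpm

n_s = 120f/p = 120×60/8 = 900 rpm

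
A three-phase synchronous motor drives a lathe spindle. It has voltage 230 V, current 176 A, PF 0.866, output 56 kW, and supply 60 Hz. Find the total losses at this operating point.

4720 W

P_in = √3·V·I·cosφ = 1.732×230×176×0.866 = 60716 W
P_out = 56000 W
Losses = P_in − P_out = 60716 − 56000 = 4716 W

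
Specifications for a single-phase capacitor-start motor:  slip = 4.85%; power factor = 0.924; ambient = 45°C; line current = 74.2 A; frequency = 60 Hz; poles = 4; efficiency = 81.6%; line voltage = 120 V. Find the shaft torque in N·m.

P_in = V·I·cosφ = 120 × 74.2 × 0.924 = 8227 W
P_out = η·P_in = 0.816 × 8227 = 6713 W
n_s = 120×60/4 = 1800 rpm; n = 1800×(1−0.0485) = 1713 rpm
ω = 2π×1713/60 = 179.4 rad/s
τ = P_out/ω = 6713/179.4 = 37.4 N·m

37.4 N·m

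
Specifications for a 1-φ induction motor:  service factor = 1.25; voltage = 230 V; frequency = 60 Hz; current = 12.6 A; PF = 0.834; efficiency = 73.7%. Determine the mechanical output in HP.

P_in = V·I·cosφ = 230 × 12.6 × 0.834 = 2417 W
P_out = η·P_in = 0.737 × 2417 = 1781 W
= 1781/746 = 2.39 HP

2.39 HP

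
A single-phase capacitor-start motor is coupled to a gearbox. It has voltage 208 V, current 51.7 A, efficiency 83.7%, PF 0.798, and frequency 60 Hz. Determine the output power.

7.18 kW

P_in = V·I·cosφ = 208 × 51.7 × 0.798 = 8581 W
P_out = η·P_in = 0.837 × 8581 = 7182 W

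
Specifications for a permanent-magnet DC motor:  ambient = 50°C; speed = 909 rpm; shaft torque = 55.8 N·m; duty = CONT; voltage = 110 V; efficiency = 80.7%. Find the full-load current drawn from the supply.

59.8 A

ω = 2π×909/60 = 95.19 rad/s; P_out = τω = 55.8 × 95.19 = 5312 W
P_in = P_out / η = 5312 / 0.807 = 6582 W
I = P_in / V = 6582 / 110 = 59.8 A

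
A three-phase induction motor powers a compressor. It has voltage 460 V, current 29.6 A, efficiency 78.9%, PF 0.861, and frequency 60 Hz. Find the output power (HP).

21.5 HP

P_in = √3·V·I·cosφ = 1.732 × 460 × 29.6 × 0.861 = 20305 W
P_out = η·P_in = 0.789 × 20305 = 16021 W
= 16021/746 = 21.5 HP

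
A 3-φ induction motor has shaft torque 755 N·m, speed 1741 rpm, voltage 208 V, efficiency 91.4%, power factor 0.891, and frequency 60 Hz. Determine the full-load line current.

469 A

ω = 2π×1741/60 = 182.3 rad/s; P_out = τω = 755 × 182.3 = 137637 W
P_in = P_out / η = 137637 / 0.914 = 150588 W
I_L = P_in / (√3·V_L·cosφ) = 150588 / (1.732 × 208 × 0.891) = 469 A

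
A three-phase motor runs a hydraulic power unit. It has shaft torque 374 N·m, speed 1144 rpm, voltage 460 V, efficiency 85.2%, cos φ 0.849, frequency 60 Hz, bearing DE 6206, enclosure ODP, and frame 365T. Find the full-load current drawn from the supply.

77.7 A

ω = 2π×1144/60 = 119.8 rad/s; P_out = τω = 374 × 119.8 = 44805 W
P_in = P_out / η = 44805 / 0.852 = 52588 W
I_L = P_in / (√3·V_L·cosφ) = 52588 / (1.732 × 460 × 0.849) = 77.7 A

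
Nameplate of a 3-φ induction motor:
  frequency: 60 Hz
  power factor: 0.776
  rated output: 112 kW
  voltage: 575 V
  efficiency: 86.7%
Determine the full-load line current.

167 A

P_out = 112 kW = 112000 W
P_in = P_out / η = 112000 / 0.867 = 129181 W
I_L = P_in / (√3·V_L·cosφ) = 129181 / (1.732 × 575 × 0.776) = 167 A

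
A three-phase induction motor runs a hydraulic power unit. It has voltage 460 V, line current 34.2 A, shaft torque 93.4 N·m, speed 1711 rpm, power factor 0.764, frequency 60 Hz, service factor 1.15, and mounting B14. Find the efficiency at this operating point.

80.4 %

ω = 2π × 1711/60 = 179.2 rad/s; P_out = τω = 93.4 × 179.2 = 16737 W
P_in = √3·V_L·I_L·cosφ = 1.732 × 460 × 34.2 × 0.764 = 20817 W
η = P_out / P_in = 16737 / 20817 = 0.804 = 80.4%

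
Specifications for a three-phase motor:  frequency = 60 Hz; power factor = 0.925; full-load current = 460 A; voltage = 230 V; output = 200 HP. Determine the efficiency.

P_out = 200 × 746 = 149200 W
P_in = √3·V_L·I_L·cosφ = 1.732 × 230 × 460 × 0.925 = 169502 W
η = P_out / P_in = 149200 / 169502 = 0.880 = 88.0%

88.0 %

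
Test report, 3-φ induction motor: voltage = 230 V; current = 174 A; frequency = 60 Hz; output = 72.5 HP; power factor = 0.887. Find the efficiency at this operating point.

88.0 %

P_out = 72.5 × 746 = 54085 W
P_in = √3·V_L·I_L·cosφ = 1.732 × 230 × 174 × 0.887 = 61482 W
η = P_out / P_in = 54085 / 61482 = 0.880 = 88.0%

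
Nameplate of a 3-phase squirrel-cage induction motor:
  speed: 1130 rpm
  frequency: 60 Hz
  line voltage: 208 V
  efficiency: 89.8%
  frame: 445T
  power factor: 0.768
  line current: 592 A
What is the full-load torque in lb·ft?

P_in = √3·V·I·cosφ = 1.732 × 208 × 592 × 0.768 = 163793 W
P_out = η·P_in = 0.898 × 163793 = 147086 W
n = 1130 rpm
ω = 2π×1130/60 = 118.3 rad/s
τ = P_out/ω = 147086/118.3 = 1243 N·m
In lb·ft: 1243/1.356 = 917 lb·ft

917 lb·ft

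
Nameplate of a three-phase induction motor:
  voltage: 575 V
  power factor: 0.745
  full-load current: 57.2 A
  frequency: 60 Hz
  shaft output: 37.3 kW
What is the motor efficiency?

87.9 %

P_out = 37.3 kW = 37300 W
P_in = √3·V_L·I_L·cosφ = 1.732 × 575 × 57.2 × 0.745 = 42439 W
η = P_out / P_in = 37300 / 42439 = 0.879 = 87.9%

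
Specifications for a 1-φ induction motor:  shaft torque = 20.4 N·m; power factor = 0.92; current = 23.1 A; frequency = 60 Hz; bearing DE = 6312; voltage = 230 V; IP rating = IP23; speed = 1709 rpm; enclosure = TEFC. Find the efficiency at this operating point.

74.7 %

ω = 2π × 1709/60 = 179 rad/s; P_out = τω = 20.4 × 179 = 3652 W
P_in = V·I·cosφ = 230 × 23.1 × 0.92 = 4888 W
η = P_out / P_in = 3652 / 4888 = 0.747 = 74.7%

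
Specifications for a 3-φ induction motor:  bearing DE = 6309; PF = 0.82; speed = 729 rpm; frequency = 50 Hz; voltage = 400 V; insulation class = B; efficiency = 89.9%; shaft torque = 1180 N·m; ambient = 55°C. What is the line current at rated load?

ω = 2π×729/60 = 76.34 rad/s; P_out = τω = 1180 × 76.34 = 90081 W
P_in = P_out / η = 90081 / 0.899 = 100201 W
I_L = P_in / (√3·V_L·cosφ) = 100201 / (1.732 × 400 × 0.82) = 176 A

176 A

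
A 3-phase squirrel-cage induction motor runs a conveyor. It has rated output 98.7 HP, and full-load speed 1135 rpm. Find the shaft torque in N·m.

P_out = 98.7 × 746 = 73630 W
ω = 2π × 1135/60 = 118.9 rad/s
τ = P_out/ω = 73630/118.9 = 619 N·m

619 N·m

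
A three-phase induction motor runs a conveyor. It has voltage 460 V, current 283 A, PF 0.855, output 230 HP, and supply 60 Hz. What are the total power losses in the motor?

P_in = √3·V·I·cosφ = 1.732×460×283×0.855 = 192778 W
P_out = 230×746 = 171580 W
Losses = P_in − P_out = 192778 − 171580 = 21198 W

21200 W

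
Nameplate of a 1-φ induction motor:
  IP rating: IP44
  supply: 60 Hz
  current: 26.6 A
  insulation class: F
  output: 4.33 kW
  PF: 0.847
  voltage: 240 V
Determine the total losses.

1.08 kW

P_in = V·I·cosφ = 240×26.6×0.847 = 5407 W
P_out = 4330 W
Losses = P_in − P_out = 5407 − 4330 = 1077 W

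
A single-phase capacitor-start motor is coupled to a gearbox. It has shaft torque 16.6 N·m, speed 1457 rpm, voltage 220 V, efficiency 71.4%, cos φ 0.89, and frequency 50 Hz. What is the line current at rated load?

18.1 A

ω = 2π×1457/60 = 152.6 rad/s; P_out = τω = 16.6 × 152.6 = 2533 W
P_in = P_out / η = 2533 / 0.714 = 3548 W
I = P_in / (V·cosφ) = 3548 / (220 × 0.89) = 18.1 A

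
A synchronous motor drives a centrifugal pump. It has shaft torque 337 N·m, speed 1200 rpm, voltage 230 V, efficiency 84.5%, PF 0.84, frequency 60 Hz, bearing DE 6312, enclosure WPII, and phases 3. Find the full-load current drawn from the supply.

150 A

ω = 2π×1200/60 = 125.7 rad/s; P_out = τω = 337 × 125.7 = 42361 W
P_in = P_out / η = 42361 / 0.845 = 50131 W
I_L = P_in / (√3·V_L·cosφ) = 50131 / (1.732 × 230 × 0.84) = 150 A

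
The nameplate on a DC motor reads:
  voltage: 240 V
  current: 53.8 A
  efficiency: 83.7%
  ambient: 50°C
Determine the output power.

10.8 kW

P_in = V·I = 240 × 53.8 = 12912 W
P_out = η·P_in = 0.837 × 12912 = 10807 W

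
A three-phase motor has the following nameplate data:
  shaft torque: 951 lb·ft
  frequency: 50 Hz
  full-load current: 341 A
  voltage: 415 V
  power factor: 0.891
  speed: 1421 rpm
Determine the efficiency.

87.9 %

τ = 951 lb·ft × 1.356 = 1290 N·m
ω = 2π × 1421/60 = 148.8 rad/s; P_out = τω = 1290 × 148.8 = 191952 W
P_in = √3·V_L·I_L·cosφ = 1.732 × 415 × 341 × 0.891 = 218388 W
η = P_out / P_in = 191952 / 218388 = 0.879 = 87.9%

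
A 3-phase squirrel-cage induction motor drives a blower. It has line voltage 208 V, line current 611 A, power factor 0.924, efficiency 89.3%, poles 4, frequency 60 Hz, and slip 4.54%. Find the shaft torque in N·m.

P_in = √3·V·I·cosφ = 1.732 × 208 × 611 × 0.924 = 203388 W
P_out = η·P_in = 0.893 × 203388 = 181625 W
n_s = 120×60/4 = 1800 rpm; n = 1800×(1−0.0454) = 1718 rpm
ω = 2π×1718/60 = 179.9 rad/s
τ = P_out/ω = 181625/179.9 = 1010 N·m

1010 N·m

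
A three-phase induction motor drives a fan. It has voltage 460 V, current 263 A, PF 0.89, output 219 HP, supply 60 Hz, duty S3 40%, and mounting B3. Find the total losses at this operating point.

23100 W

P_in = √3·V·I·cosφ = 1.732×460×263×0.89 = 186488 W
P_out = 219×746 = 163374 W
Losses = P_in − P_out = 186488 − 163374 = 23114 W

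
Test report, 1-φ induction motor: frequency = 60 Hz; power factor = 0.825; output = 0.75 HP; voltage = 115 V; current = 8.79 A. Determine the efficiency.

67.1 %

P_out = 0.75 × 746 = 560 W
P_in = V·I·cosφ = 115 × 8.79 × 0.825 = 834 W
η = P_out / P_in = 560 / 834 = 0.671 = 67.1%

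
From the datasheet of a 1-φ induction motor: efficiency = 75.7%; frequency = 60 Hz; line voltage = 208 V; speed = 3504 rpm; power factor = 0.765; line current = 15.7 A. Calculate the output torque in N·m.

P_in = V·I·cosφ = 208 × 15.7 × 0.765 = 2498 W
P_out = η·P_in = 0.757 × 2498 = 1891 W
n = 3504 rpm
ω = 2π×3504/60 = 366.9 rad/s
τ = P_out/ω = 1891/366.9 = 5.15 N·m

5.15 N·m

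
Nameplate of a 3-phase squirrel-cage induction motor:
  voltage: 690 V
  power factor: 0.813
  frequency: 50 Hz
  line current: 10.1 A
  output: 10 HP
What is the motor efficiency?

76.0 %

P_out = 10 × 746 = 7460 W
P_in = √3·V_L·I_L·cosφ = 1.732 × 690 × 10.1 × 0.813 = 9813 W
η = P_out / P_in = 7460 / 9813 = 0.760 = 76.0%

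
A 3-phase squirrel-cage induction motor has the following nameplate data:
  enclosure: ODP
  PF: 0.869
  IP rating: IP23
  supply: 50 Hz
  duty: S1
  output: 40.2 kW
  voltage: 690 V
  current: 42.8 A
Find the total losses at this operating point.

P_in = √3·V·I·cosφ = 1.732×690×42.8×0.869 = 44449 W
P_out = 40200 W
Losses = P_in − P_out = 44449 − 40200 = 4249 W

4.25 kW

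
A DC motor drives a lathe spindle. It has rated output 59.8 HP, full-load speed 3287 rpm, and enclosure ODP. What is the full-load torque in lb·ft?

95.6 lb·ft

P_out = 59.8 × 746 = 44611 W
ω = 2π × 3287/60 = 344.2 rad/s
τ = P_out/ω = 44611/344.2 = 129.6 N·m
In lb·ft: 129.6/1.356 = 95.6 lb·ft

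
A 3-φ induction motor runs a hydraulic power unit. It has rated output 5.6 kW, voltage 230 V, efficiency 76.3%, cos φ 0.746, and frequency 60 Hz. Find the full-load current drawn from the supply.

P_out = 5.6 kW = 5600 W
P_in = P_out / η = 5600 / 0.763 = 7339 W
I_L = P_in / (√3·V_L·cosφ) = 7339 / (1.732 × 230 × 0.746) = 24.7 A

24.7 A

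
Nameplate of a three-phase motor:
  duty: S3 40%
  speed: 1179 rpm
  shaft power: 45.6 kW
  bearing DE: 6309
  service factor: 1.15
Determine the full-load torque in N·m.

369 N·m

ω = 2π × 1179/60 = 123.5 rad/s
τ = P/ω = 45600/123.5 = 369 N·m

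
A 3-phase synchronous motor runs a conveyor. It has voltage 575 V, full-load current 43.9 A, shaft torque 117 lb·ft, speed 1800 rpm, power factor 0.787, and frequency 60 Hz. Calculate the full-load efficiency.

τ = 117 lb·ft × 1.356 = 158.7 N·m
ω = 2π × 1800/60 = 188.5 rad/s; P_out = τω = 158.7 × 188.5 = 29915 W
P_in = √3·V_L·I_L·cosφ = 1.732 × 575 × 43.9 × 0.787 = 34408 W
η = P_out / P_in = 29915 / 34408 = 0.869 = 86.9%

86.9 %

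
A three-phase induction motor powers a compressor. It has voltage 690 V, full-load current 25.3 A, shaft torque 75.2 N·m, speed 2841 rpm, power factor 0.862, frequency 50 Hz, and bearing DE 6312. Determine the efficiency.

ω = 2π × 2841/60 = 297.5 rad/s; P_out = τω = 75.2 × 297.5 = 22372 W
P_in = √3·V_L·I_L·cosφ = 1.732 × 690 × 25.3 × 0.862 = 26063 W
η = P_out / P_in = 22372 / 26063 = 0.858 = 85.8%

85.8 %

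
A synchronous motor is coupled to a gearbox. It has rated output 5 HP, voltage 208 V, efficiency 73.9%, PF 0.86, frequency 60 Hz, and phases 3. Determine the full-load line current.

16.3 A

P_out = 5 × 746 = 3730 W
P_in = P_out / η = 3730 / 0.739 = 5047 W
I_L = P_in / (√3·V_L·cosφ) = 5047 / (1.732 × 208 × 0.86) = 16.3 A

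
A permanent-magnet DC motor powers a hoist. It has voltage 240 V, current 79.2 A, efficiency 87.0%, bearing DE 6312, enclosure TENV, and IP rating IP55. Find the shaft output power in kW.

P_in = V·I = 240 × 79.2 = 19008 W
P_out = η·P_in = 0.87 × 19008 = 16537 W

16.5 kW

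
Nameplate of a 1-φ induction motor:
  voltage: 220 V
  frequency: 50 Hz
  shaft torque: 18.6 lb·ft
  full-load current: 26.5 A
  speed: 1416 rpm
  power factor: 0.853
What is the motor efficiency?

75.2 %

τ = 18.6 lb·ft × 1.356 = 25.22 N·m
ω = 2π × 1416/60 = 148.3 rad/s; P_out = τω = 25.22 × 148.3 = 3740 W
P_in = V·I·cosφ = 220 × 26.5 × 0.853 = 4973 W
η = P_out / P_in = 3740 / 4973 = 0.752 = 75.2%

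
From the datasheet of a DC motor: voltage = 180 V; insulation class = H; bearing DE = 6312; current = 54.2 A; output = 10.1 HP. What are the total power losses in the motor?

2.22 kW

P_in = V·I = 180×54.2 = 9756 W
P_out = 10.1×746 = 7535 W
Losses = P_in − P_out = 9756 − 7535 = 2221 W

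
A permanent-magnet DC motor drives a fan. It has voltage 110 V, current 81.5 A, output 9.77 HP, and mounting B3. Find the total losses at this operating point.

P_in = V·I = 110×81.5 = 8965 W
P_out = 9.77×746 = 7288 W
Losses = P_in − P_out = 8965 − 7288 = 1677 W

1.68 kW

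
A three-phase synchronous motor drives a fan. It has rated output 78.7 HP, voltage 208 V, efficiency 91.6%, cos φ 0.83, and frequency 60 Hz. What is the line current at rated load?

214 A

P_out = 78.7 × 746 = 58710 W
P_in = P_out / η = 58710 / 0.916 = 64094 W
I_L = P_in / (√3·V_L·cosφ) = 64094 / (1.732 × 208 × 0.83) = 214 A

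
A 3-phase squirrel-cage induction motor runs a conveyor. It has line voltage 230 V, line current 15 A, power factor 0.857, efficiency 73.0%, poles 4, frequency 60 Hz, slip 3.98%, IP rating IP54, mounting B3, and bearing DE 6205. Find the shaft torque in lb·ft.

P_in = √3·V·I·cosφ = 1.732 × 230 × 15 × 0.857 = 5121 W
P_out = η·P_in = 0.73 × 5121 = 3738 W
n_s = 120×60/4 = 1800 rpm; n = 1800×(1−0.0398) = 1728 rpm
ω = 2π×1728/60 = 181 rad/s
τ = P_out/ω = 3738/181 = 20.65 N·m
In lb·ft: 20.65/1.356 = 15.2 lb·ft

15.2 lb·ft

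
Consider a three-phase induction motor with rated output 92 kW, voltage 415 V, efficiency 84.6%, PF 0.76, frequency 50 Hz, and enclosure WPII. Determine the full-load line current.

P_out = 92 kW = 92000 W
P_in = P_out / η = 92000 / 0.846 = 108747 W
I_L = P_in / (√3·V_L·cosφ) = 108747 / (1.732 × 415 × 0.76) = 199 A

199 A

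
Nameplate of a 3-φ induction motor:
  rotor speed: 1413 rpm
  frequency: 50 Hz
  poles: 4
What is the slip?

n_s = 120f/p = 120×50/4 = 1500 rpm
s = (n_s − n)/n_s = (1500 − 1413)/1500 = 0.0580

5.80 %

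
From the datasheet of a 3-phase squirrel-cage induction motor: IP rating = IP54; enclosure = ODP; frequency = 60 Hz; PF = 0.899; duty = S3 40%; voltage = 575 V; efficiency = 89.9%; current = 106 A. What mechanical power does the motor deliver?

85.3 kW

P_in = √3·V·I·cosφ = 1.732 × 575 × 106 × 0.899 = 94903 W
P_out = η·P_in = 0.899 × 94903 = 85318 W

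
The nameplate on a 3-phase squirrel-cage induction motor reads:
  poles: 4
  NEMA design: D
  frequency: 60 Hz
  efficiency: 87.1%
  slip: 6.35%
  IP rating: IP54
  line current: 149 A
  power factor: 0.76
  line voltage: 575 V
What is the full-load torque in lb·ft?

P_in = √3·V·I·cosφ = 1.732 × 575 × 149 × 0.76 = 112776 W
P_out = η·P_in = 0.871 × 112776 = 98228 W
n_s = 120×60/4 = 1800 rpm; n = 1800×(1−0.0635) = 1686 rpm
ω = 2π×1686/60 = 176.6 rad/s
τ = P_out/ω = 98228/176.6 = 556.2 N·m
In lb·ft: 556.2/1.356 = 410 lb·ft

410 lb·ft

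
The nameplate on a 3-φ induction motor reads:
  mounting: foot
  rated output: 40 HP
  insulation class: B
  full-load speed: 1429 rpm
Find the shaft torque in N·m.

199 N·m

P_out = 40 × 746 = 29840 W
ω = 2π × 1429/60 = 149.6 rad/s
τ = P_out/ω = 29840/149.6 = 199 N·m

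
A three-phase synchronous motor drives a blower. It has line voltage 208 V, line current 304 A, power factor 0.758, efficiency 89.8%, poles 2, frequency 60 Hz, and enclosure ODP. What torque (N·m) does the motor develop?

P_in = √3·V·I·cosφ = 1.732 × 208 × 304 × 0.758 = 83015 W
P_out = η·P_in = 0.898 × 83015 = 74547 W
n = n_s = 120×60/2 = 3600 rpm (synchronous)
ω = 2π×3600/60 = 377 rad/s
τ = P_out/ω = 74547/377 = 198 N·m

198 N·m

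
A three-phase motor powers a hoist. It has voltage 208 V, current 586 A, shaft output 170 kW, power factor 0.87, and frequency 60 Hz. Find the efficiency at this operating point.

P_out = 170 kW = 170000 W
P_in = √3·V_L·I_L·cosφ = 1.732 × 208 × 586 × 0.87 = 183666 W
η = P_out / P_in = 170000 / 183666 = 0.926 = 92.6%

92.6 %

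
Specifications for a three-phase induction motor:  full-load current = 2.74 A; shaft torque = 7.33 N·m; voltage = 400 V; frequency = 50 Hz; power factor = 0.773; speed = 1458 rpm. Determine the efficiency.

ω = 2π × 1458/60 = 152.7 rad/s; P_out = τω = 7.33 × 152.7 = 1119 W
P_in = √3·V_L·I_L·cosφ = 1.732 × 400 × 2.74 × 0.773 = 1467 W
η = P_out / P_in = 1119 / 1467 = 0.763 = 76.3%

76.3 %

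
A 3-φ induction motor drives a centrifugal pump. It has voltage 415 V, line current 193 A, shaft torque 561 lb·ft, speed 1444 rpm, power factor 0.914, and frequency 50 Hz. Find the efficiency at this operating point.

90.7 %

τ = 561 lb·ft × 1.356 = 760.7 N·m
ω = 2π × 1444/60 = 151.2 rad/s; P_out = τω = 760.7 × 151.2 = 115018 W
P_in = √3·V_L·I_L·cosφ = 1.732 × 415 × 193 × 0.914 = 126794 W
η = P_out / P_in = 115018 / 126794 = 0.907 = 90.7%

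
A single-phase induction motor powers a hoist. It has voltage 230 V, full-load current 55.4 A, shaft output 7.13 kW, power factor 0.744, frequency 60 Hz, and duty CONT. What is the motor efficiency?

75.2 %

P_out = 7.13 kW = 7130 W
P_in = V·I·cosφ = 230 × 55.4 × 0.744 = 9480 W
η = P_out / P_in = 7130 / 9480 = 0.752 = 75.2%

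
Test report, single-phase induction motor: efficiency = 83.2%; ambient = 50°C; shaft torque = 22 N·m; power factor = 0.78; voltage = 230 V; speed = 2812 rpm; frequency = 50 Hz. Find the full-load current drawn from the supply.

43.4 A

ω = 2π×2812/60 = 294.5 rad/s; P_out = τω = 22 × 294.5 = 6479 W
P_in = P_out / η = 6479 / 0.832 = 7787 W
I = P_in / (V·cosφ) = 7787 / (230 × 0.78) = 43.4 A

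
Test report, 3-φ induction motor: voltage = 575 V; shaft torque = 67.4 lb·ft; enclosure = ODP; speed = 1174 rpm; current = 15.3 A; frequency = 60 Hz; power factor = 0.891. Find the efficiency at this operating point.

82.7 %

τ = 67.4 lb·ft × 1.356 = 91.39 N·m
ω = 2π × 1174/60 = 122.9 rad/s; P_out = τω = 91.39 × 122.9 = 11232 W
P_in = √3·V_L·I_L·cosφ = 1.732 × 575 × 15.3 × 0.891 = 13576 W
η = P_out / P_in = 11232 / 13576 = 0.827 = 82.7%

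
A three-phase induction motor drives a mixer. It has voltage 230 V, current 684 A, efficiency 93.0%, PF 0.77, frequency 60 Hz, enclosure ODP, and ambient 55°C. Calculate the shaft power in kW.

195 kW

P_in = √3·V·I·cosφ = 1.732 × 230 × 684 × 0.77 = 209808 W
P_out = η·P_in = 0.93 × 209808 = 195121 W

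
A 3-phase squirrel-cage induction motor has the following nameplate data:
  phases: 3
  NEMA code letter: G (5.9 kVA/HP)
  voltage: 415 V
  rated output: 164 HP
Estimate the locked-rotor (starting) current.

S_LR = 5.9 × 164 = 967.6 kVA
I_LR = S_LR/(√3·V_L) = 967600/(1.732×415) = 1350 A

1350 A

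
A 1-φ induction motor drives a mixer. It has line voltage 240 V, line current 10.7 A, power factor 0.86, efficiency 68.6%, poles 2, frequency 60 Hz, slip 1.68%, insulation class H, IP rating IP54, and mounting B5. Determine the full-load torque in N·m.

4.09 N·m

P_in = V·I·cosφ = 240 × 10.7 × 0.86 = 2208 W
P_out = η·P_in = 0.686 × 2208 = 1515 W
n_s = 120×60/2 = 3600 rpm; n = 3600×(1−0.0168) = 3540 rpm
ω = 2π×3540/60 = 370.7 rad/s
τ = P_out/ω = 1515/370.7 = 4.09 N·m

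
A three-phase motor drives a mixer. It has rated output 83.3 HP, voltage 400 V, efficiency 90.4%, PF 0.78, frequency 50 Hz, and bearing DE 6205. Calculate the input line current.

127 A

P_out = 83.3 × 746 = 62142 W
P_in = P_out / η = 62142 / 0.904 = 68741 W
I_L = P_in / (√3·V_L·cosφ) = 68741 / (1.732 × 400 × 0.78) = 127 A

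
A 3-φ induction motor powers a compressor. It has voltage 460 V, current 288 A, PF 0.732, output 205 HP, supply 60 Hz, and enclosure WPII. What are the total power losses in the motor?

P_in = √3·V·I·cosφ = 1.732×460×288×0.732 = 167961 W
P_out = 205×746 = 152930 W
Losses = P_in − P_out = 167961 − 152930 = 15031 W

15000 W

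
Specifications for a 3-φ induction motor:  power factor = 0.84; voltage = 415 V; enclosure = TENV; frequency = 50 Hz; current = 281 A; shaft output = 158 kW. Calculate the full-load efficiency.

P_out = 158 kW = 158000 W
P_in = √3·V_L·I_L·cosφ = 1.732 × 415 × 281 × 0.84 = 169661 W
η = P_out / P_in = 158000 / 169661 = 0.931 = 93.1%

93.1 %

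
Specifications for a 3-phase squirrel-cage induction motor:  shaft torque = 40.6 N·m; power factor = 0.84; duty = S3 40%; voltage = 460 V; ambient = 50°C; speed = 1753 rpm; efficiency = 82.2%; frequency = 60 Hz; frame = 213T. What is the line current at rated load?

13.5 A

ω = 2π×1753/60 = 183.6 rad/s; P_out = τω = 40.6 × 183.6 = 7454 W
P_in = P_out / η = 7454 / 0.822 = 9068 W
I_L = P_in / (√3·V_L·cosφ) = 9068 / (1.732 × 460 × 0.84) = 13.5 A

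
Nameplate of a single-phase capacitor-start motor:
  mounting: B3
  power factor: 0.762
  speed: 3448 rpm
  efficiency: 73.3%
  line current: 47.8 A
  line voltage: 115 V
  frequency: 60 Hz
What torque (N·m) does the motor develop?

8.5 N·m

P_in = V·I·cosφ = 115 × 47.8 × 0.762 = 4189 W
P_out = η·P_in = 0.733 × 4189 = 3071 W
n = 3448 rpm
ω = 2π×3448/60 = 361.1 rad/s
τ = P_out/ω = 3071/361.1 = 8.5 N·m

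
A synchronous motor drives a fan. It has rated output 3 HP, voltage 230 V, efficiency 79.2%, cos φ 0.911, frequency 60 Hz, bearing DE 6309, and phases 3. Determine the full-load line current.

7.79 A

P_out = 3 × 746 = 2238 W
P_in = P_out / η = 2238 / 0.792 = 2826 W
I_L = P_in / (√3·V_L·cosφ) = 2826 / (1.732 × 230 × 0.911) = 7.79 A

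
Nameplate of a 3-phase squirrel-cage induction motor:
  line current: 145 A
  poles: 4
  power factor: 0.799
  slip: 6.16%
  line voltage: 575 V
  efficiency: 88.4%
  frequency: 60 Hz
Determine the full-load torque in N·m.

P_in = √3·V·I·cosφ = 1.732 × 575 × 145 × 0.799 = 115380 W
P_out = η·P_in = 0.884 × 115380 = 101996 W
n_s = 120×60/4 = 1800 rpm; n = 1800×(1−0.0616) = 1689 rpm
ω = 2π×1689/60 = 176.9 rad/s
τ = P_out/ω = 101996/176.9 = 577 N·m

577 N·m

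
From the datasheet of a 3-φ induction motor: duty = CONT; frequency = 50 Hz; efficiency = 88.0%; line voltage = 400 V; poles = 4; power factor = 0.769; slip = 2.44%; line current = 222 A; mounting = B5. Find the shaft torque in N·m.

679 N·m

P_in = √3·V·I·cosφ = 1.732 × 400 × 222 × 0.769 = 118273 W
P_out = η·P_in = 0.88 × 118273 = 104080 W
n_s = 120×50/4 = 1500 rpm; n = 1500×(1−0.0244) = 1463 rpm
ω = 2π×1463/60 = 153.2 rad/s
τ = P_out/ω = 104080/153.2 = 679 N·m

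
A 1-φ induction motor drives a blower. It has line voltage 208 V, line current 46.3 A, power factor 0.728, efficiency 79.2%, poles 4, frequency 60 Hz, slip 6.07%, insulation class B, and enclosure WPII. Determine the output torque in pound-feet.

P_in = V·I·cosφ = 208 × 46.3 × 0.728 = 7011 W
P_out = η·P_in = 0.792 × 7011 = 5553 W
n_s = 120×60/4 = 1800 rpm; n = 1800×(1−0.0607) = 1691 rpm
ω = 2π×1691/60 = 177.1 rad/s
τ = P_out/ω = 5553/177.1 = 31.36 N·m
In lb·ft: 31.36/1.356 = 23.1 lb·ft

23.1 lb·ft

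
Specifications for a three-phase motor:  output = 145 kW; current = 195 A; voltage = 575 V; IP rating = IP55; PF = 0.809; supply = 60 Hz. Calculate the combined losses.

12100 W

P_in = √3·V·I·cosφ = 1.732×575×195×0.809 = 157108 W
P_out = 145000 W
Losses = P_in − P_out = 157108 − 145000 = 12108 W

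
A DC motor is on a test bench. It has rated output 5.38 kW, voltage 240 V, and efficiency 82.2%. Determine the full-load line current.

P_out = 5.38 kW = 5380 W
P_in = P_out / η = 5380 / 0.822 = 6545 W
I = P_in / V = 6545 / 240 = 27.3 A

27.3 A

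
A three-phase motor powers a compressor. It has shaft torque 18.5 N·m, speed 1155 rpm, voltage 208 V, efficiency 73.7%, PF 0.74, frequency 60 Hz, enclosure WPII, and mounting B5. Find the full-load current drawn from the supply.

11.4 A

ω = 2π×1155/60 = 121 rad/s; P_out = τω = 18.5 × 121 = 2239 W
P_in = P_out / η = 2239 / 0.737 = 3038 W
I_L = P_in / (√3·V_L·cosφ) = 3038 / (1.732 × 208 × 0.74) = 11.4 A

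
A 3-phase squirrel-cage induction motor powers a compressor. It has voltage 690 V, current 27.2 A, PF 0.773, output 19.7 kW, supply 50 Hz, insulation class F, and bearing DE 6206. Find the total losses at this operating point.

P_in = √3·V·I·cosφ = 1.732×690×27.2×0.773 = 25127 W
P_out = 19700 W
Losses = P_in − P_out = 25127 − 19700 = 5427 W

5430 W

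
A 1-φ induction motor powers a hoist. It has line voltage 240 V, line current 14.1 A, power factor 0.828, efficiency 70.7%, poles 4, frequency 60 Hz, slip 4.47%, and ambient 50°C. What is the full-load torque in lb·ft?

8.11 lb·ft

P_in = V·I·cosφ = 240 × 14.1 × 0.828 = 2802 W
P_out = η·P_in = 0.707 × 2802 = 1981 W
n_s = 120×60/4 = 1800 rpm; n = 1800×(1−0.0447) = 1720 rpm
ω = 2π×1720/60 = 180.1 rad/s
τ = P_out/ω = 1981/180.1 = 11 N·m
In lb·ft: 11/1.356 = 8.11 lb·ft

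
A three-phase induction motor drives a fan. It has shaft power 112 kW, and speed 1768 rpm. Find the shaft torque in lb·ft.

446 lb·ft

ω = 2π × 1768/60 = 185.1 rad/s
τ = P/ω = 112000/185.1 = 605.1 N·m
In lb·ft: 605.1/1.356 = 446 lb·ft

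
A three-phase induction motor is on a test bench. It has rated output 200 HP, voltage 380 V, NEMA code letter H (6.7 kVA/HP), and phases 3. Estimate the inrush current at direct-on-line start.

S_LR = 6.7 × 200 = 1340 kVA
I_LR = S_LR/(√3·V_L) = 1340000/(1.732×380) = 2040 A

2040 A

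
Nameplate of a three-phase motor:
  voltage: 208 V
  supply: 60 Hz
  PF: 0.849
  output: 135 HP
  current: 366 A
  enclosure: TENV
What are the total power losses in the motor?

P_in = √3·V·I·cosφ = 1.732×208×366×0.849 = 111944 W
P_out = 135×746 = 100710 W
Losses = P_in − P_out = 111944 − 100710 = 11234 W

11200 W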